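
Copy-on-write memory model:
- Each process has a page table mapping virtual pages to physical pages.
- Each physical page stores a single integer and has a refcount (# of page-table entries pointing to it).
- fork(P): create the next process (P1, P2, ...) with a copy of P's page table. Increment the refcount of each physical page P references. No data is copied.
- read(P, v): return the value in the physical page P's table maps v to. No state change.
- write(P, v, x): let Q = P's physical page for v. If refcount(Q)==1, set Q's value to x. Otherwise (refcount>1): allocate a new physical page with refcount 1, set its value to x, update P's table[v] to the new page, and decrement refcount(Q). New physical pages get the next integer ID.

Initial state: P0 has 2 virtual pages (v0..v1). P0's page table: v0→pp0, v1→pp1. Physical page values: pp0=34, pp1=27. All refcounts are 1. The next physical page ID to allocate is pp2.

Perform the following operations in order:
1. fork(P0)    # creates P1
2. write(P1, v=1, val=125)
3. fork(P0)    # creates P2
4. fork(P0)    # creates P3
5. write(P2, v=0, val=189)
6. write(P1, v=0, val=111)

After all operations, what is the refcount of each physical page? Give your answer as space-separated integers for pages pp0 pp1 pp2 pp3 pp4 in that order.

Op 1: fork(P0) -> P1. 2 ppages; refcounts: pp0:2 pp1:2
Op 2: write(P1, v1, 125). refcount(pp1)=2>1 -> COPY to pp2. 3 ppages; refcounts: pp0:2 pp1:1 pp2:1
Op 3: fork(P0) -> P2. 3 ppages; refcounts: pp0:3 pp1:2 pp2:1
Op 4: fork(P0) -> P3. 3 ppages; refcounts: pp0:4 pp1:3 pp2:1
Op 5: write(P2, v0, 189). refcount(pp0)=4>1 -> COPY to pp3. 4 ppages; refcounts: pp0:3 pp1:3 pp2:1 pp3:1
Op 6: write(P1, v0, 111). refcount(pp0)=3>1 -> COPY to pp4. 5 ppages; refcounts: pp0:2 pp1:3 pp2:1 pp3:1 pp4:1

Answer: 2 3 1 1 1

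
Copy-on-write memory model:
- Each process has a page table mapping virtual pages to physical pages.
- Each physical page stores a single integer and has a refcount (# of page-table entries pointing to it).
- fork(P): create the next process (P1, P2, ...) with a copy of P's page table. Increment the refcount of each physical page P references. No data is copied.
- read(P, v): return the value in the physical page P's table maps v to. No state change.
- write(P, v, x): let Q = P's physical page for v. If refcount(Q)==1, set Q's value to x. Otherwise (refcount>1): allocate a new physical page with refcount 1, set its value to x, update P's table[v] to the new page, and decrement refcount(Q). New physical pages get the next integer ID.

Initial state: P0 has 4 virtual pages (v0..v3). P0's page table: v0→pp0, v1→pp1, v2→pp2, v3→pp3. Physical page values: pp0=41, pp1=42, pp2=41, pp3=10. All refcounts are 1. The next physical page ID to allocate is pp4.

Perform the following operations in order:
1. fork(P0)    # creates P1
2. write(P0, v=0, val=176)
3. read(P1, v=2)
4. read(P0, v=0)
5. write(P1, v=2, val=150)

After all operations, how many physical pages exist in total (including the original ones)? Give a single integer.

Op 1: fork(P0) -> P1. 4 ppages; refcounts: pp0:2 pp1:2 pp2:2 pp3:2
Op 2: write(P0, v0, 176). refcount(pp0)=2>1 -> COPY to pp4. 5 ppages; refcounts: pp0:1 pp1:2 pp2:2 pp3:2 pp4:1
Op 3: read(P1, v2) -> 41. No state change.
Op 4: read(P0, v0) -> 176. No state change.
Op 5: write(P1, v2, 150). refcount(pp2)=2>1 -> COPY to pp5. 6 ppages; refcounts: pp0:1 pp1:2 pp2:1 pp3:2 pp4:1 pp5:1

Answer: 6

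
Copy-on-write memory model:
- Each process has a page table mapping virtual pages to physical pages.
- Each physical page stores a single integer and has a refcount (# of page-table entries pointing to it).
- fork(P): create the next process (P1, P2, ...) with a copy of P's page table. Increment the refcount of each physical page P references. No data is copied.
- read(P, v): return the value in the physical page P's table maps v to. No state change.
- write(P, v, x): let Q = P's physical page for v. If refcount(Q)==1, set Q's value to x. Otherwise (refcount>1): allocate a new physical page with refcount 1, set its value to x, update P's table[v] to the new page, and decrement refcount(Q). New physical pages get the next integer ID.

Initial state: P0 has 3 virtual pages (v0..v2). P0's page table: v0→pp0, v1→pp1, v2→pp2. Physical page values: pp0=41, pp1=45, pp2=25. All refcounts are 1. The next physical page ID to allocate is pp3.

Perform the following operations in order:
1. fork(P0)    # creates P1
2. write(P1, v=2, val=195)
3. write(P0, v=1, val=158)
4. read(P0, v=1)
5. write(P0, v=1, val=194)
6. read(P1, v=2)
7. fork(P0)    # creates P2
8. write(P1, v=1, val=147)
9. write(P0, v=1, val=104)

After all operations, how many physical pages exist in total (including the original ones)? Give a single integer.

Answer: 6

Derivation:
Op 1: fork(P0) -> P1. 3 ppages; refcounts: pp0:2 pp1:2 pp2:2
Op 2: write(P1, v2, 195). refcount(pp2)=2>1 -> COPY to pp3. 4 ppages; refcounts: pp0:2 pp1:2 pp2:1 pp3:1
Op 3: write(P0, v1, 158). refcount(pp1)=2>1 -> COPY to pp4. 5 ppages; refcounts: pp0:2 pp1:1 pp2:1 pp3:1 pp4:1
Op 4: read(P0, v1) -> 158. No state change.
Op 5: write(P0, v1, 194). refcount(pp4)=1 -> write in place. 5 ppages; refcounts: pp0:2 pp1:1 pp2:1 pp3:1 pp4:1
Op 6: read(P1, v2) -> 195. No state change.
Op 7: fork(P0) -> P2. 5 ppages; refcounts: pp0:3 pp1:1 pp2:2 pp3:1 pp4:2
Op 8: write(P1, v1, 147). refcount(pp1)=1 -> write in place. 5 ppages; refcounts: pp0:3 pp1:1 pp2:2 pp3:1 pp4:2
Op 9: write(P0, v1, 104). refcount(pp4)=2>1 -> COPY to pp5. 6 ppages; refcounts: pp0:3 pp1:1 pp2:2 pp3:1 pp4:1 pp5:1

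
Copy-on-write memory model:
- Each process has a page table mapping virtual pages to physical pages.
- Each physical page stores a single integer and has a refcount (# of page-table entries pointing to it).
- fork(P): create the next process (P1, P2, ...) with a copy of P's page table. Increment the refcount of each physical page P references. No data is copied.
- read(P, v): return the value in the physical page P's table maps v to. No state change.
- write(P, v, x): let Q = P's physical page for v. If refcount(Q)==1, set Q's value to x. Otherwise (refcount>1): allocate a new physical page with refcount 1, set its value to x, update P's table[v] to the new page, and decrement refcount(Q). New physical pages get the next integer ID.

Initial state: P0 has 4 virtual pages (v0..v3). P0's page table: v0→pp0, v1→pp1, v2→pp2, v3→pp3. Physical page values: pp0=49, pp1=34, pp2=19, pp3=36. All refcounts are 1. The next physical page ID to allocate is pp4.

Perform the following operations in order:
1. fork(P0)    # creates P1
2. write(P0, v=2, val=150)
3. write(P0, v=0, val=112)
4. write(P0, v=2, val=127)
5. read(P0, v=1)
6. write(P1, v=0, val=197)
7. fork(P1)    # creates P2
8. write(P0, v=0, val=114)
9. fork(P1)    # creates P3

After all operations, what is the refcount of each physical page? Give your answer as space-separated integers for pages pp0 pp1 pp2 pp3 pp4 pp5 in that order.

Answer: 3 4 3 4 1 1

Derivation:
Op 1: fork(P0) -> P1. 4 ppages; refcounts: pp0:2 pp1:2 pp2:2 pp3:2
Op 2: write(P0, v2, 150). refcount(pp2)=2>1 -> COPY to pp4. 5 ppages; refcounts: pp0:2 pp1:2 pp2:1 pp3:2 pp4:1
Op 3: write(P0, v0, 112). refcount(pp0)=2>1 -> COPY to pp5. 6 ppages; refcounts: pp0:1 pp1:2 pp2:1 pp3:2 pp4:1 pp5:1
Op 4: write(P0, v2, 127). refcount(pp4)=1 -> write in place. 6 ppages; refcounts: pp0:1 pp1:2 pp2:1 pp3:2 pp4:1 pp5:1
Op 5: read(P0, v1) -> 34. No state change.
Op 6: write(P1, v0, 197). refcount(pp0)=1 -> write in place. 6 ppages; refcounts: pp0:1 pp1:2 pp2:1 pp3:2 pp4:1 pp5:1
Op 7: fork(P1) -> P2. 6 ppages; refcounts: pp0:2 pp1:3 pp2:2 pp3:3 pp4:1 pp5:1
Op 8: write(P0, v0, 114). refcount(pp5)=1 -> write in place. 6 ppages; refcounts: pp0:2 pp1:3 pp2:2 pp3:3 pp4:1 pp5:1
Op 9: fork(P1) -> P3. 6 ppages; refcounts: pp0:3 pp1:4 pp2:3 pp3:4 pp4:1 pp5:1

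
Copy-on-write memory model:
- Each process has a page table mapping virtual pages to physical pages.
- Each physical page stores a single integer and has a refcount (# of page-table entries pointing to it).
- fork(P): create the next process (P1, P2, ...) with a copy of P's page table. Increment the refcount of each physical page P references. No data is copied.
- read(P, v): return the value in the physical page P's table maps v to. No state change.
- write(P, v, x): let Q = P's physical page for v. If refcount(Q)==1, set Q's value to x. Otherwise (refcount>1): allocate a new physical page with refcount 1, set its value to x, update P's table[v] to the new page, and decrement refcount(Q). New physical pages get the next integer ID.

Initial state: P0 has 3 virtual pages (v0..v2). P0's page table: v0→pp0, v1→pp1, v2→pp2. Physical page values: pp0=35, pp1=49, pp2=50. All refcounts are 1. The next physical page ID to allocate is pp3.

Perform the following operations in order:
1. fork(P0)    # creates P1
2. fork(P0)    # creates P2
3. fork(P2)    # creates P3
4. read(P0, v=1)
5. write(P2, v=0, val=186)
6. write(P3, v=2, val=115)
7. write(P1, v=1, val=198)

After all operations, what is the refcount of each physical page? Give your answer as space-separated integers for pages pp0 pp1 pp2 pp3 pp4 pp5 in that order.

Answer: 3 3 3 1 1 1

Derivation:
Op 1: fork(P0) -> P1. 3 ppages; refcounts: pp0:2 pp1:2 pp2:2
Op 2: fork(P0) -> P2. 3 ppages; refcounts: pp0:3 pp1:3 pp2:3
Op 3: fork(P2) -> P3. 3 ppages; refcounts: pp0:4 pp1:4 pp2:4
Op 4: read(P0, v1) -> 49. No state change.
Op 5: write(P2, v0, 186). refcount(pp0)=4>1 -> COPY to pp3. 4 ppages; refcounts: pp0:3 pp1:4 pp2:4 pp3:1
Op 6: write(P3, v2, 115). refcount(pp2)=4>1 -> COPY to pp4. 5 ppages; refcounts: pp0:3 pp1:4 pp2:3 pp3:1 pp4:1
Op 7: write(P1, v1, 198). refcount(pp1)=4>1 -> COPY to pp5. 6 ppages; refcounts: pp0:3 pp1:3 pp2:3 pp3:1 pp4:1 pp5:1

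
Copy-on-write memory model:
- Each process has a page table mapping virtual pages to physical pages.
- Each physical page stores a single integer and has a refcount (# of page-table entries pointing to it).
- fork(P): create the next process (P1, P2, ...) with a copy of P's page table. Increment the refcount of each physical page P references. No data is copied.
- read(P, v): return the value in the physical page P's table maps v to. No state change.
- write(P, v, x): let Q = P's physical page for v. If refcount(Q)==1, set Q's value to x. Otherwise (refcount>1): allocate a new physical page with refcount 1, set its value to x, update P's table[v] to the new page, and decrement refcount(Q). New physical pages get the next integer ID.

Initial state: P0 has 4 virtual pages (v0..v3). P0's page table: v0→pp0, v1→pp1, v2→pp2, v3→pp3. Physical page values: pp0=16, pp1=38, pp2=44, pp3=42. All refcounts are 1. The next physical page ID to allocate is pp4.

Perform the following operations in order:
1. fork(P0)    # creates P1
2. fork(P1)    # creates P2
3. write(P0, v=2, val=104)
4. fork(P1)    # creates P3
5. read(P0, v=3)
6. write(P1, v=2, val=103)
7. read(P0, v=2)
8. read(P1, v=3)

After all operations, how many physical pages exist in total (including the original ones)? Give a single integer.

Answer: 6

Derivation:
Op 1: fork(P0) -> P1. 4 ppages; refcounts: pp0:2 pp1:2 pp2:2 pp3:2
Op 2: fork(P1) -> P2. 4 ppages; refcounts: pp0:3 pp1:3 pp2:3 pp3:3
Op 3: write(P0, v2, 104). refcount(pp2)=3>1 -> COPY to pp4. 5 ppages; refcounts: pp0:3 pp1:3 pp2:2 pp3:3 pp4:1
Op 4: fork(P1) -> P3. 5 ppages; refcounts: pp0:4 pp1:4 pp2:3 pp3:4 pp4:1
Op 5: read(P0, v3) -> 42. No state change.
Op 6: write(P1, v2, 103). refcount(pp2)=3>1 -> COPY to pp5. 6 ppages; refcounts: pp0:4 pp1:4 pp2:2 pp3:4 pp4:1 pp5:1
Op 7: read(P0, v2) -> 104. No state change.
Op 8: read(P1, v3) -> 42. No state change.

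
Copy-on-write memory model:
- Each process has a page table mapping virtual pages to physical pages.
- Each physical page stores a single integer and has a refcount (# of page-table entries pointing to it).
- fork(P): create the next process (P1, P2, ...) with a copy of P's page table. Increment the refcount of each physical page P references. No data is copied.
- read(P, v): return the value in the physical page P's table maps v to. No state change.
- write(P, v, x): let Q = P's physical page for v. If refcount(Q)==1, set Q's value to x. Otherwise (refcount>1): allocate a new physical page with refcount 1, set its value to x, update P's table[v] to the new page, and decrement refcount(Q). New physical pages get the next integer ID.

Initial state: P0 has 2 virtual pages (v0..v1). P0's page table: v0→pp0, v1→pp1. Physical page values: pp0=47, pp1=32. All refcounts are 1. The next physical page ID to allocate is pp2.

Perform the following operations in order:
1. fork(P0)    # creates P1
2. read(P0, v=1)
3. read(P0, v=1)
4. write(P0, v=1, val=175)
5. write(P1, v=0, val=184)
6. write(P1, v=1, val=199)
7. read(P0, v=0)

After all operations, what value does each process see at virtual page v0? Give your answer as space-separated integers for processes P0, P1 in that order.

Answer: 47 184

Derivation:
Op 1: fork(P0) -> P1. 2 ppages; refcounts: pp0:2 pp1:2
Op 2: read(P0, v1) -> 32. No state change.
Op 3: read(P0, v1) -> 32. No state change.
Op 4: write(P0, v1, 175). refcount(pp1)=2>1 -> COPY to pp2. 3 ppages; refcounts: pp0:2 pp1:1 pp2:1
Op 5: write(P1, v0, 184). refcount(pp0)=2>1 -> COPY to pp3. 4 ppages; refcounts: pp0:1 pp1:1 pp2:1 pp3:1
Op 6: write(P1, v1, 199). refcount(pp1)=1 -> write in place. 4 ppages; refcounts: pp0:1 pp1:1 pp2:1 pp3:1
Op 7: read(P0, v0) -> 47. No state change.
P0: v0 -> pp0 = 47
P1: v0 -> pp3 = 184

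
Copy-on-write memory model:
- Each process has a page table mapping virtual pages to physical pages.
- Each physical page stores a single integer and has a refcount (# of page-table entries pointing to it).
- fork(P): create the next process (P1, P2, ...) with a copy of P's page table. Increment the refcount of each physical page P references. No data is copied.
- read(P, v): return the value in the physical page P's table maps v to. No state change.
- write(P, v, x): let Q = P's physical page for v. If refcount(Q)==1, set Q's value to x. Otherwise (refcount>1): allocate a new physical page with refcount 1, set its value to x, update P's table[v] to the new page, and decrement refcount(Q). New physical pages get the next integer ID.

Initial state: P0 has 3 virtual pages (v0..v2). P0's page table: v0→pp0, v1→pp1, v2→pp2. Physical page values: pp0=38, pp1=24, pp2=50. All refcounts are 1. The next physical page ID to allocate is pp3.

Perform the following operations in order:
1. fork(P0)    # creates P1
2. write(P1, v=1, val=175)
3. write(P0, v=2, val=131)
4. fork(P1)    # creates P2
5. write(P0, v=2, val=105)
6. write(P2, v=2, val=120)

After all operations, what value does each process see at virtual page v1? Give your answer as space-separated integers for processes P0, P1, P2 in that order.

Answer: 24 175 175

Derivation:
Op 1: fork(P0) -> P1. 3 ppages; refcounts: pp0:2 pp1:2 pp2:2
Op 2: write(P1, v1, 175). refcount(pp1)=2>1 -> COPY to pp3. 4 ppages; refcounts: pp0:2 pp1:1 pp2:2 pp3:1
Op 3: write(P0, v2, 131). refcount(pp2)=2>1 -> COPY to pp4. 5 ppages; refcounts: pp0:2 pp1:1 pp2:1 pp3:1 pp4:1
Op 4: fork(P1) -> P2. 5 ppages; refcounts: pp0:3 pp1:1 pp2:2 pp3:2 pp4:1
Op 5: write(P0, v2, 105). refcount(pp4)=1 -> write in place. 5 ppages; refcounts: pp0:3 pp1:1 pp2:2 pp3:2 pp4:1
Op 6: write(P2, v2, 120). refcount(pp2)=2>1 -> COPY to pp5. 6 ppages; refcounts: pp0:3 pp1:1 pp2:1 pp3:2 pp4:1 pp5:1
P0: v1 -> pp1 = 24
P1: v1 -> pp3 = 175
P2: v1 -> pp3 = 175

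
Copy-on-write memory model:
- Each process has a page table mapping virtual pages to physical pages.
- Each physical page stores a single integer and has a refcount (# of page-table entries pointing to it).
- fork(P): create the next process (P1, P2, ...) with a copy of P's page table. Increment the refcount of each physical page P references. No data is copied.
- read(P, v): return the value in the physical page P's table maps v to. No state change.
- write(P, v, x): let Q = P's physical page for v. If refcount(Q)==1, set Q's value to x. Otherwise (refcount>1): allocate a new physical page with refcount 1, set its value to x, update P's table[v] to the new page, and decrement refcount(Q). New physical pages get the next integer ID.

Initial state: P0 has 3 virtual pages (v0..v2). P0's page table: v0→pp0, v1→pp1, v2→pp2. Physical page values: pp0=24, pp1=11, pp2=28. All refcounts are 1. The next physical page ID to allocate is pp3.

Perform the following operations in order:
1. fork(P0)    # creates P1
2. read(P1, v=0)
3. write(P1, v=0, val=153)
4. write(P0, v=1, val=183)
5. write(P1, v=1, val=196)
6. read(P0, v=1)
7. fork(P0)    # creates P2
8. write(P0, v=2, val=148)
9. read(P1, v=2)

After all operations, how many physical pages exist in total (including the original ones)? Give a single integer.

Op 1: fork(P0) -> P1. 3 ppages; refcounts: pp0:2 pp1:2 pp2:2
Op 2: read(P1, v0) -> 24. No state change.
Op 3: write(P1, v0, 153). refcount(pp0)=2>1 -> COPY to pp3. 4 ppages; refcounts: pp0:1 pp1:2 pp2:2 pp3:1
Op 4: write(P0, v1, 183). refcount(pp1)=2>1 -> COPY to pp4. 5 ppages; refcounts: pp0:1 pp1:1 pp2:2 pp3:1 pp4:1
Op 5: write(P1, v1, 196). refcount(pp1)=1 -> write in place. 5 ppages; refcounts: pp0:1 pp1:1 pp2:2 pp3:1 pp4:1
Op 6: read(P0, v1) -> 183. No state change.
Op 7: fork(P0) -> P2. 5 ppages; refcounts: pp0:2 pp1:1 pp2:3 pp3:1 pp4:2
Op 8: write(P0, v2, 148). refcount(pp2)=3>1 -> COPY to pp5. 6 ppages; refcounts: pp0:2 pp1:1 pp2:2 pp3:1 pp4:2 pp5:1
Op 9: read(P1, v2) -> 28. No state change.

Answer: 6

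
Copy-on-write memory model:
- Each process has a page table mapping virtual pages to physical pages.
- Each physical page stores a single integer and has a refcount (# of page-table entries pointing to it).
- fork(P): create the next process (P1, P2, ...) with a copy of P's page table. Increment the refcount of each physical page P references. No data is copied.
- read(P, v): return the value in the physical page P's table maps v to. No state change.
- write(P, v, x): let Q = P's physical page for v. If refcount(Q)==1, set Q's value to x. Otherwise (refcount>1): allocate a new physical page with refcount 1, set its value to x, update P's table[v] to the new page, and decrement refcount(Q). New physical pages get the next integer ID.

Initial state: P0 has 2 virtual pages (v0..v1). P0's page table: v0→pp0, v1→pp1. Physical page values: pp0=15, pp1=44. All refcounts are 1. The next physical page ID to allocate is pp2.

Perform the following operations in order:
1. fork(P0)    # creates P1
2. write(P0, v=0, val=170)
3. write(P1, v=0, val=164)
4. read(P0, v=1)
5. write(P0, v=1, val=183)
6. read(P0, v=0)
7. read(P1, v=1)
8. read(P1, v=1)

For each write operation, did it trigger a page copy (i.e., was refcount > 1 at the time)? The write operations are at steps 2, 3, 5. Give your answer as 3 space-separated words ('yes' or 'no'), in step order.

Op 1: fork(P0) -> P1. 2 ppages; refcounts: pp0:2 pp1:2
Op 2: write(P0, v0, 170). refcount(pp0)=2>1 -> COPY to pp2. 3 ppages; refcounts: pp0:1 pp1:2 pp2:1
Op 3: write(P1, v0, 164). refcount(pp0)=1 -> write in place. 3 ppages; refcounts: pp0:1 pp1:2 pp2:1
Op 4: read(P0, v1) -> 44. No state change.
Op 5: write(P0, v1, 183). refcount(pp1)=2>1 -> COPY to pp3. 4 ppages; refcounts: pp0:1 pp1:1 pp2:1 pp3:1
Op 6: read(P0, v0) -> 170. No state change.
Op 7: read(P1, v1) -> 44. No state change.
Op 8: read(P1, v1) -> 44. No state change.

yes no yes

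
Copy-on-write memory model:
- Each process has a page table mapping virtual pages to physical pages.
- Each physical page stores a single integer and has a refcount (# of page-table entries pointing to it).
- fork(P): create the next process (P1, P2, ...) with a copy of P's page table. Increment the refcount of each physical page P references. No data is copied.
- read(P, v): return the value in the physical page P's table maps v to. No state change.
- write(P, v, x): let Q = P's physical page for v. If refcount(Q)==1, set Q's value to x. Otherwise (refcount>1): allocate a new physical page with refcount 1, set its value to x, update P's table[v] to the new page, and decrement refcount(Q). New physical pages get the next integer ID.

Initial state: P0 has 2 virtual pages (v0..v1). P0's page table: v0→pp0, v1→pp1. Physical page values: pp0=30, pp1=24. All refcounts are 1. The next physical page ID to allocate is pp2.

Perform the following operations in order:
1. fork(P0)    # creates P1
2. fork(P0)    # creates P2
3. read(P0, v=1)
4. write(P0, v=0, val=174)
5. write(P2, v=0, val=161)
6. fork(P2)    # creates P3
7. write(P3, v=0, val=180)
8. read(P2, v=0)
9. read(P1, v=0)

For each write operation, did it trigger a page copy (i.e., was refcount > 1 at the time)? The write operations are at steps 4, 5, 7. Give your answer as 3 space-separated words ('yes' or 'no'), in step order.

Op 1: fork(P0) -> P1. 2 ppages; refcounts: pp0:2 pp1:2
Op 2: fork(P0) -> P2. 2 ppages; refcounts: pp0:3 pp1:3
Op 3: read(P0, v1) -> 24. No state change.
Op 4: write(P0, v0, 174). refcount(pp0)=3>1 -> COPY to pp2. 3 ppages; refcounts: pp0:2 pp1:3 pp2:1
Op 5: write(P2, v0, 161). refcount(pp0)=2>1 -> COPY to pp3. 4 ppages; refcounts: pp0:1 pp1:3 pp2:1 pp3:1
Op 6: fork(P2) -> P3. 4 ppages; refcounts: pp0:1 pp1:4 pp2:1 pp3:2
Op 7: write(P3, v0, 180). refcount(pp3)=2>1 -> COPY to pp4. 5 ppages; refcounts: pp0:1 pp1:4 pp2:1 pp3:1 pp4:1
Op 8: read(P2, v0) -> 161. No state change.
Op 9: read(P1, v0) -> 30. No state change.

yes yes yes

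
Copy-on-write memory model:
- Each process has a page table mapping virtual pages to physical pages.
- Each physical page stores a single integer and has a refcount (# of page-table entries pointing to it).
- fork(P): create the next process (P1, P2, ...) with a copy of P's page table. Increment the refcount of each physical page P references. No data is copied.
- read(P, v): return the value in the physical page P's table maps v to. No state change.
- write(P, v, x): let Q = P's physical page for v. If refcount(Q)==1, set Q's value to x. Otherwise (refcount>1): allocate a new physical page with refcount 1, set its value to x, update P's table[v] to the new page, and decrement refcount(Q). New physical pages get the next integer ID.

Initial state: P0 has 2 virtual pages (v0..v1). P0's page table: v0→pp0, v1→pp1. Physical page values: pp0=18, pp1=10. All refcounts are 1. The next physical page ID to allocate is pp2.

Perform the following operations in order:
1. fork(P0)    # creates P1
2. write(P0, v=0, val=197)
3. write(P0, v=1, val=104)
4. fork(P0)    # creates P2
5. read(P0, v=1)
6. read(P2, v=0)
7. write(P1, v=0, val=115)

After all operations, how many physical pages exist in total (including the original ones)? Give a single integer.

Op 1: fork(P0) -> P1. 2 ppages; refcounts: pp0:2 pp1:2
Op 2: write(P0, v0, 197). refcount(pp0)=2>1 -> COPY to pp2. 3 ppages; refcounts: pp0:1 pp1:2 pp2:1
Op 3: write(P0, v1, 104). refcount(pp1)=2>1 -> COPY to pp3. 4 ppages; refcounts: pp0:1 pp1:1 pp2:1 pp3:1
Op 4: fork(P0) -> P2. 4 ppages; refcounts: pp0:1 pp1:1 pp2:2 pp3:2
Op 5: read(P0, v1) -> 104. No state change.
Op 6: read(P2, v0) -> 197. No state change.
Op 7: write(P1, v0, 115). refcount(pp0)=1 -> write in place. 4 ppages; refcounts: pp0:1 pp1:1 pp2:2 pp3:2

Answer: 4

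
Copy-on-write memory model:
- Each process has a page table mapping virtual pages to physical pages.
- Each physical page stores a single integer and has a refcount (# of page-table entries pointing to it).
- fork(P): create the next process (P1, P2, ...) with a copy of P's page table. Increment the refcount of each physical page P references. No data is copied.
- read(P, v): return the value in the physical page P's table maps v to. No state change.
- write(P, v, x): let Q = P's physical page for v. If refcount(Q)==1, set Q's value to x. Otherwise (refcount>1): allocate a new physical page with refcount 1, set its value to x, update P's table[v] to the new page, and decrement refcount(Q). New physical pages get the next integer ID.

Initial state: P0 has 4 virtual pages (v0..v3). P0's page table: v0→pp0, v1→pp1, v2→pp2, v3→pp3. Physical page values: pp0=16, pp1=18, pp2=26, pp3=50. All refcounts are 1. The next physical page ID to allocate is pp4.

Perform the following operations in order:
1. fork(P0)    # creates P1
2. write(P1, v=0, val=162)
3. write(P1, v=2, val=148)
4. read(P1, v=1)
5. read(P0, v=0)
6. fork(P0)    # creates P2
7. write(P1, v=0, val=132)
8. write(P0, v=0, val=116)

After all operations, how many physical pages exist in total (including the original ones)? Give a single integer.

Answer: 7

Derivation:
Op 1: fork(P0) -> P1. 4 ppages; refcounts: pp0:2 pp1:2 pp2:2 pp3:2
Op 2: write(P1, v0, 162). refcount(pp0)=2>1 -> COPY to pp4. 5 ppages; refcounts: pp0:1 pp1:2 pp2:2 pp3:2 pp4:1
Op 3: write(P1, v2, 148). refcount(pp2)=2>1 -> COPY to pp5. 6 ppages; refcounts: pp0:1 pp1:2 pp2:1 pp3:2 pp4:1 pp5:1
Op 4: read(P1, v1) -> 18. No state change.
Op 5: read(P0, v0) -> 16. No state change.
Op 6: fork(P0) -> P2. 6 ppages; refcounts: pp0:2 pp1:3 pp2:2 pp3:3 pp4:1 pp5:1
Op 7: write(P1, v0, 132). refcount(pp4)=1 -> write in place. 6 ppages; refcounts: pp0:2 pp1:3 pp2:2 pp3:3 pp4:1 pp5:1
Op 8: write(P0, v0, 116). refcount(pp0)=2>1 -> COPY to pp6. 7 ppages; refcounts: pp0:1 pp1:3 pp2:2 pp3:3 pp4:1 pp5:1 pp6:1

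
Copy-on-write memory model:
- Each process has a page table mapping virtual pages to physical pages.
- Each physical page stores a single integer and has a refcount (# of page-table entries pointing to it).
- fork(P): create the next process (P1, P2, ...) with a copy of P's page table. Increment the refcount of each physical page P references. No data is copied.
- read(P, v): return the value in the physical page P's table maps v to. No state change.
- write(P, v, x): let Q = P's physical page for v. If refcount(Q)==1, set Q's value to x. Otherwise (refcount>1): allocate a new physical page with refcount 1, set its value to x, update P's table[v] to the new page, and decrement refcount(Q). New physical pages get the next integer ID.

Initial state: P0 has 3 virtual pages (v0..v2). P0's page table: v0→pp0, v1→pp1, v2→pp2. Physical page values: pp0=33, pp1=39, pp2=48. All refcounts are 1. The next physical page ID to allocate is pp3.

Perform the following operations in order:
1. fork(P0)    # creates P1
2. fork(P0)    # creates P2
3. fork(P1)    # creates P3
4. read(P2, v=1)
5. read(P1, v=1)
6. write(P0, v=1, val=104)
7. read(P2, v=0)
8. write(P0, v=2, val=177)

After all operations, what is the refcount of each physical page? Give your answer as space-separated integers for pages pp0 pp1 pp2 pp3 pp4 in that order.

Answer: 4 3 3 1 1

Derivation:
Op 1: fork(P0) -> P1. 3 ppages; refcounts: pp0:2 pp1:2 pp2:2
Op 2: fork(P0) -> P2. 3 ppages; refcounts: pp0:3 pp1:3 pp2:3
Op 3: fork(P1) -> P3. 3 ppages; refcounts: pp0:4 pp1:4 pp2:4
Op 4: read(P2, v1) -> 39. No state change.
Op 5: read(P1, v1) -> 39. No state change.
Op 6: write(P0, v1, 104). refcount(pp1)=4>1 -> COPY to pp3. 4 ppages; refcounts: pp0:4 pp1:3 pp2:4 pp3:1
Op 7: read(P2, v0) -> 33. No state change.
Op 8: write(P0, v2, 177). refcount(pp2)=4>1 -> COPY to pp4. 5 ppages; refcounts: pp0:4 pp1:3 pp2:3 pp3:1 pp4:1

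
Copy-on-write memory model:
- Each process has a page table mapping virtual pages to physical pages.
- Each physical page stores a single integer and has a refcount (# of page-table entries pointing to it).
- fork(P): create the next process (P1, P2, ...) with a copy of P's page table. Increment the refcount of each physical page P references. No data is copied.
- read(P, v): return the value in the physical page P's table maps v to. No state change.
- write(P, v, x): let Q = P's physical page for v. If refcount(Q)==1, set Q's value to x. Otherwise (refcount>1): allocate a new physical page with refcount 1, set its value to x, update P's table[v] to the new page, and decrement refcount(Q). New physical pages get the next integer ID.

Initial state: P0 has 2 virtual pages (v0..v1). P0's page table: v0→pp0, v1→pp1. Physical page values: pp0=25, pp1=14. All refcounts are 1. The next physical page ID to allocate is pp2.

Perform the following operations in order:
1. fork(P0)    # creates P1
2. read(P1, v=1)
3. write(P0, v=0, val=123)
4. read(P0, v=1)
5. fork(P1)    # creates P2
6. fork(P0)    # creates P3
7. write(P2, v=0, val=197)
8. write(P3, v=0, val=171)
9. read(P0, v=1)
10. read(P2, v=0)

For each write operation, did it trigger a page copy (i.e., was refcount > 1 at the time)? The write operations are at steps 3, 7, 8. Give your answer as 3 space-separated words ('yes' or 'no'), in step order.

Op 1: fork(P0) -> P1. 2 ppages; refcounts: pp0:2 pp1:2
Op 2: read(P1, v1) -> 14. No state change.
Op 3: write(P0, v0, 123). refcount(pp0)=2>1 -> COPY to pp2. 3 ppages; refcounts: pp0:1 pp1:2 pp2:1
Op 4: read(P0, v1) -> 14. No state change.
Op 5: fork(P1) -> P2. 3 ppages; refcounts: pp0:2 pp1:3 pp2:1
Op 6: fork(P0) -> P3. 3 ppages; refcounts: pp0:2 pp1:4 pp2:2
Op 7: write(P2, v0, 197). refcount(pp0)=2>1 -> COPY to pp3. 4 ppages; refcounts: pp0:1 pp1:4 pp2:2 pp3:1
Op 8: write(P3, v0, 171). refcount(pp2)=2>1 -> COPY to pp4. 5 ppages; refcounts: pp0:1 pp1:4 pp2:1 pp3:1 pp4:1
Op 9: read(P0, v1) -> 14. No state change.
Op 10: read(P2, v0) -> 197. No state change.

yes yes yes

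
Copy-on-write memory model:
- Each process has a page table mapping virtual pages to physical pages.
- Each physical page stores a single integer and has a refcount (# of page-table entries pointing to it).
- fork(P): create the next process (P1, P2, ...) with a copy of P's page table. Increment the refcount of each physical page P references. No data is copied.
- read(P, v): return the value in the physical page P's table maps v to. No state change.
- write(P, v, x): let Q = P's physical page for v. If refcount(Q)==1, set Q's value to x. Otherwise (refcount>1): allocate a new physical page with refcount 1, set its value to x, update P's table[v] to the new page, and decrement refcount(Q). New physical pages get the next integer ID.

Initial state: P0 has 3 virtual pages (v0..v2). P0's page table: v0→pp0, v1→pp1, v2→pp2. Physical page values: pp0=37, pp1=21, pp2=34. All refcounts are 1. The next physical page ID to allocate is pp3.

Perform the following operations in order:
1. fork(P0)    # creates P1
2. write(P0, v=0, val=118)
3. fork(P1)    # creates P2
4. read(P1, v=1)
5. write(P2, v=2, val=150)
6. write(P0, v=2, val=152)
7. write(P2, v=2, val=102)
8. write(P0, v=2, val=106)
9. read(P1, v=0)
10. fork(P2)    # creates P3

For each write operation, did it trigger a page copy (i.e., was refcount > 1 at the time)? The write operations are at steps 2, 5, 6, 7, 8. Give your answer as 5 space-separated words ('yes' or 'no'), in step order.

Op 1: fork(P0) -> P1. 3 ppages; refcounts: pp0:2 pp1:2 pp2:2
Op 2: write(P0, v0, 118). refcount(pp0)=2>1 -> COPY to pp3. 4 ppages; refcounts: pp0:1 pp1:2 pp2:2 pp3:1
Op 3: fork(P1) -> P2. 4 ppages; refcounts: pp0:2 pp1:3 pp2:3 pp3:1
Op 4: read(P1, v1) -> 21. No state change.
Op 5: write(P2, v2, 150). refcount(pp2)=3>1 -> COPY to pp4. 5 ppages; refcounts: pp0:2 pp1:3 pp2:2 pp3:1 pp4:1
Op 6: write(P0, v2, 152). refcount(pp2)=2>1 -> COPY to pp5. 6 ppages; refcounts: pp0:2 pp1:3 pp2:1 pp3:1 pp4:1 pp5:1
Op 7: write(P2, v2, 102). refcount(pp4)=1 -> write in place. 6 ppages; refcounts: pp0:2 pp1:3 pp2:1 pp3:1 pp4:1 pp5:1
Op 8: write(P0, v2, 106). refcount(pp5)=1 -> write in place. 6 ppages; refcounts: pp0:2 pp1:3 pp2:1 pp3:1 pp4:1 pp5:1
Op 9: read(P1, v0) -> 37. No state change.
Op 10: fork(P2) -> P3. 6 ppages; refcounts: pp0:3 pp1:4 pp2:1 pp3:1 pp4:2 pp5:1

yes yes yes no no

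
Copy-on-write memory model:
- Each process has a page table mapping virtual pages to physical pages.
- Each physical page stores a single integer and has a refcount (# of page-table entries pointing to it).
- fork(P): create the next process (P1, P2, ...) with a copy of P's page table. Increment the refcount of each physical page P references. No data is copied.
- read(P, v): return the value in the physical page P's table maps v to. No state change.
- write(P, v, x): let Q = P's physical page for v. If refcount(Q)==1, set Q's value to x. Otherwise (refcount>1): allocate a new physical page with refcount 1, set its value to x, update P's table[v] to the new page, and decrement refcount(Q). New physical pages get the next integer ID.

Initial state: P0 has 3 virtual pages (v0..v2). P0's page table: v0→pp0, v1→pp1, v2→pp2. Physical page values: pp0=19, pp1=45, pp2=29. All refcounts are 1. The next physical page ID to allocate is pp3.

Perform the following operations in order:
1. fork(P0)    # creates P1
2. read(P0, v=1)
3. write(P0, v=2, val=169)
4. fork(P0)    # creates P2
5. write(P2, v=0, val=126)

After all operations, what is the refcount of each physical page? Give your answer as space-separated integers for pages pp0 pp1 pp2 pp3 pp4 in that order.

Answer: 2 3 1 2 1

Derivation:
Op 1: fork(P0) -> P1. 3 ppages; refcounts: pp0:2 pp1:2 pp2:2
Op 2: read(P0, v1) -> 45. No state change.
Op 3: write(P0, v2, 169). refcount(pp2)=2>1 -> COPY to pp3. 4 ppages; refcounts: pp0:2 pp1:2 pp2:1 pp3:1
Op 4: fork(P0) -> P2. 4 ppages; refcounts: pp0:3 pp1:3 pp2:1 pp3:2
Op 5: write(P2, v0, 126). refcount(pp0)=3>1 -> COPY to pp4. 5 ppages; refcounts: pp0:2 pp1:3 pp2:1 pp3:2 pp4:1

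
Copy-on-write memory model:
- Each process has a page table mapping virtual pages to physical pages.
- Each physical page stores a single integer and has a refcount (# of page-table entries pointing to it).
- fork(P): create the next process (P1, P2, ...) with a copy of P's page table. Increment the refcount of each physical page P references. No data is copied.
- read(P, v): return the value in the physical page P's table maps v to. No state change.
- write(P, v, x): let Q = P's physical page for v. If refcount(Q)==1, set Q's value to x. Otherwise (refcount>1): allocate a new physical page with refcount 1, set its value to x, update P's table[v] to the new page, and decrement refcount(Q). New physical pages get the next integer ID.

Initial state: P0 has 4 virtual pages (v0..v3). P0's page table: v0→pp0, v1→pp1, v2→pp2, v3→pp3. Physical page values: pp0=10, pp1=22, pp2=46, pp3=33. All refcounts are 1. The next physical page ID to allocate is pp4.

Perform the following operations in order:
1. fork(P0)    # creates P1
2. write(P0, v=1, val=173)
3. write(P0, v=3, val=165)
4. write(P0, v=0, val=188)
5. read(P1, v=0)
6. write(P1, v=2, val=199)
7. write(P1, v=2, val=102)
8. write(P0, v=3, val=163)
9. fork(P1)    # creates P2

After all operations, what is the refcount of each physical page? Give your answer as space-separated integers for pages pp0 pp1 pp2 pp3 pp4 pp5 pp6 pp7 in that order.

Answer: 2 2 1 2 1 1 1 2

Derivation:
Op 1: fork(P0) -> P1. 4 ppages; refcounts: pp0:2 pp1:2 pp2:2 pp3:2
Op 2: write(P0, v1, 173). refcount(pp1)=2>1 -> COPY to pp4. 5 ppages; refcounts: pp0:2 pp1:1 pp2:2 pp3:2 pp4:1
Op 3: write(P0, v3, 165). refcount(pp3)=2>1 -> COPY to pp5. 6 ppages; refcounts: pp0:2 pp1:1 pp2:2 pp3:1 pp4:1 pp5:1
Op 4: write(P0, v0, 188). refcount(pp0)=2>1 -> COPY to pp6. 7 ppages; refcounts: pp0:1 pp1:1 pp2:2 pp3:1 pp4:1 pp5:1 pp6:1
Op 5: read(P1, v0) -> 10. No state change.
Op 6: write(P1, v2, 199). refcount(pp2)=2>1 -> COPY to pp7. 8 ppages; refcounts: pp0:1 pp1:1 pp2:1 pp3:1 pp4:1 pp5:1 pp6:1 pp7:1
Op 7: write(P1, v2, 102). refcount(pp7)=1 -> write in place. 8 ppages; refcounts: pp0:1 pp1:1 pp2:1 pp3:1 pp4:1 pp5:1 pp6:1 pp7:1
Op 8: write(P0, v3, 163). refcount(pp5)=1 -> write in place. 8 ppages; refcounts: pp0:1 pp1:1 pp2:1 pp3:1 pp4:1 pp5:1 pp6:1 pp7:1
Op 9: fork(P1) -> P2. 8 ppages; refcounts: pp0:2 pp1:2 pp2:1 pp3:2 pp4:1 pp5:1 pp6:1 pp7:2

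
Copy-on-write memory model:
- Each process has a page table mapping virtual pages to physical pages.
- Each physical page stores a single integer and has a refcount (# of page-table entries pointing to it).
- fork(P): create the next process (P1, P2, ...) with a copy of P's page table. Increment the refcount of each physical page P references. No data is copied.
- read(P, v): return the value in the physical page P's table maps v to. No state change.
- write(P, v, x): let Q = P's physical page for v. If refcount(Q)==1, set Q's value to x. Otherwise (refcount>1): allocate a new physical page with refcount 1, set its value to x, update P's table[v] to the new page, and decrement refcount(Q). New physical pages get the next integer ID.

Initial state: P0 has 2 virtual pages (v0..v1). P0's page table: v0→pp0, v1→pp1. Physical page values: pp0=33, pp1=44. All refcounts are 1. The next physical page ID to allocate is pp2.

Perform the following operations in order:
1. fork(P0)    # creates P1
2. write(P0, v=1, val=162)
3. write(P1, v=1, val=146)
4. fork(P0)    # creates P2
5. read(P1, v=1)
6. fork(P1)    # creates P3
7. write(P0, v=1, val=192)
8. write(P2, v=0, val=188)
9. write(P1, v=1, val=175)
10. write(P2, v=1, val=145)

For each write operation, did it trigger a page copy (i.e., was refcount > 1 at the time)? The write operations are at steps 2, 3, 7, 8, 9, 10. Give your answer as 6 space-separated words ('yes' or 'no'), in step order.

Op 1: fork(P0) -> P1. 2 ppages; refcounts: pp0:2 pp1:2
Op 2: write(P0, v1, 162). refcount(pp1)=2>1 -> COPY to pp2. 3 ppages; refcounts: pp0:2 pp1:1 pp2:1
Op 3: write(P1, v1, 146). refcount(pp1)=1 -> write in place. 3 ppages; refcounts: pp0:2 pp1:1 pp2:1
Op 4: fork(P0) -> P2. 3 ppages; refcounts: pp0:3 pp1:1 pp2:2
Op 5: read(P1, v1) -> 146. No state change.
Op 6: fork(P1) -> P3. 3 ppages; refcounts: pp0:4 pp1:2 pp2:2
Op 7: write(P0, v1, 192). refcount(pp2)=2>1 -> COPY to pp3. 4 ppages; refcounts: pp0:4 pp1:2 pp2:1 pp3:1
Op 8: write(P2, v0, 188). refcount(pp0)=4>1 -> COPY to pp4. 5 ppages; refcounts: pp0:3 pp1:2 pp2:1 pp3:1 pp4:1
Op 9: write(P1, v1, 175). refcount(pp1)=2>1 -> COPY to pp5. 6 ppages; refcounts: pp0:3 pp1:1 pp2:1 pp3:1 pp4:1 pp5:1
Op 10: write(P2, v1, 145). refcount(pp2)=1 -> write in place. 6 ppages; refcounts: pp0:3 pp1:1 pp2:1 pp3:1 pp4:1 pp5:1

yes no yes yes yes no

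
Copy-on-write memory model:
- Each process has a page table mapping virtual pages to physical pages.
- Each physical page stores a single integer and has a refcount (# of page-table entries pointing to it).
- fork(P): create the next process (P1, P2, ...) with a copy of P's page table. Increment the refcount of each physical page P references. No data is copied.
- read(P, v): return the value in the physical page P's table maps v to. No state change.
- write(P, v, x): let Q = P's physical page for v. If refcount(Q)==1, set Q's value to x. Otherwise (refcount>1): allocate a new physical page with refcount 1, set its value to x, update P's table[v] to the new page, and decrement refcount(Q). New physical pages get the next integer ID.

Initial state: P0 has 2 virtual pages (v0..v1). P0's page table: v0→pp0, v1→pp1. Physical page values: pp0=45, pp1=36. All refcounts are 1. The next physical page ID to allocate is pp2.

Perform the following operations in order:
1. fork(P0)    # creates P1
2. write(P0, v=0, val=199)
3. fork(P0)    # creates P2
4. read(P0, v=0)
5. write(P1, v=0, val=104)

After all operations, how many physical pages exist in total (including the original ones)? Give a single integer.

Op 1: fork(P0) -> P1. 2 ppages; refcounts: pp0:2 pp1:2
Op 2: write(P0, v0, 199). refcount(pp0)=2>1 -> COPY to pp2. 3 ppages; refcounts: pp0:1 pp1:2 pp2:1
Op 3: fork(P0) -> P2. 3 ppages; refcounts: pp0:1 pp1:3 pp2:2
Op 4: read(P0, v0) -> 199. No state change.
Op 5: write(P1, v0, 104). refcount(pp0)=1 -> write in place. 3 ppages; refcounts: pp0:1 pp1:3 pp2:2

Answer: 3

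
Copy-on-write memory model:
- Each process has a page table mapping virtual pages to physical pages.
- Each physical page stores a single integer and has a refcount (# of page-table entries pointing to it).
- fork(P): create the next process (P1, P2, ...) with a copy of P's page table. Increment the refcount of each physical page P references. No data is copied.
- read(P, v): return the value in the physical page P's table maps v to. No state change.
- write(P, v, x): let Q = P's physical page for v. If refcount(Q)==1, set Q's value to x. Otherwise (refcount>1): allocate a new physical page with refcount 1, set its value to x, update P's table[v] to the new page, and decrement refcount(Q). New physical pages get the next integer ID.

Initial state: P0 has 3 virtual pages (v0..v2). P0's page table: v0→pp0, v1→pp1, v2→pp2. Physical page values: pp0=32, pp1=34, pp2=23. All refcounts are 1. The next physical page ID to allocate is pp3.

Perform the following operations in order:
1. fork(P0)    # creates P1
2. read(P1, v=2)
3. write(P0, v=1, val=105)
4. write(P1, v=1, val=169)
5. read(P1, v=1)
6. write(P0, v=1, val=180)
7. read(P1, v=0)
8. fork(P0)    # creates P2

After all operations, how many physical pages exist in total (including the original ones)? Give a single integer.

Answer: 4

Derivation:
Op 1: fork(P0) -> P1. 3 ppages; refcounts: pp0:2 pp1:2 pp2:2
Op 2: read(P1, v2) -> 23. No state change.
Op 3: write(P0, v1, 105). refcount(pp1)=2>1 -> COPY to pp3. 4 ppages; refcounts: pp0:2 pp1:1 pp2:2 pp3:1
Op 4: write(P1, v1, 169). refcount(pp1)=1 -> write in place. 4 ppages; refcounts: pp0:2 pp1:1 pp2:2 pp3:1
Op 5: read(P1, v1) -> 169. No state change.
Op 6: write(P0, v1, 180). refcount(pp3)=1 -> write in place. 4 ppages; refcounts: pp0:2 pp1:1 pp2:2 pp3:1
Op 7: read(P1, v0) -> 32. No state change.
Op 8: fork(P0) -> P2. 4 ppages; refcounts: pp0:3 pp1:1 pp2:3 pp3:2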